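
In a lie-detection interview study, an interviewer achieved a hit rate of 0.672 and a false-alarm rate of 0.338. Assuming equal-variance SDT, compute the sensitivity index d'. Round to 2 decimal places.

d' = 0.86

Φ⁻¹(H) = 0.4454
Φ⁻¹(FA) = -0.4179
d' = z(H) − z(FA) = 0.4454 − (-0.4179) = 0.8633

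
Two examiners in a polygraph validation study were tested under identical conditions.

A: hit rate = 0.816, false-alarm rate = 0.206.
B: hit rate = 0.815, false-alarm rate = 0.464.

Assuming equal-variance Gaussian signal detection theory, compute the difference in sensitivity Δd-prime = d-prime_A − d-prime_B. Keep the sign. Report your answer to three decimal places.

Δd-prime = 0.734

A: z(0.816) = 0.9002, z(0.206) = -0.8204, d' = 1.7206
B: z(0.815) = 0.8965, z(0.464) = -0.0904, d' = 0.9869
Δd' = d'_A − d'_B = 1.7206 − 0.9869 = 0.7337
A has the higher sensitivity.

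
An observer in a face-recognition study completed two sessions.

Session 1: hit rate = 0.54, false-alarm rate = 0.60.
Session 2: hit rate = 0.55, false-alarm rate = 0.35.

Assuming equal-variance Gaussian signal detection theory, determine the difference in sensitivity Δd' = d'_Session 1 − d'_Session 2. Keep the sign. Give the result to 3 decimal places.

Δd' = -0.664

Session 1: z(0.54) = 0.1004, z(0.60) = 0.2533, d' = -0.1529
Session 2: z(0.55) = 0.1257, z(0.35) = -0.3853, d' = 0.5110
Δd' = d'_Session 1 − d'_Session 2 = -0.1529 − 0.5110 = -0.6639
Session 2 has the higher sensitivity.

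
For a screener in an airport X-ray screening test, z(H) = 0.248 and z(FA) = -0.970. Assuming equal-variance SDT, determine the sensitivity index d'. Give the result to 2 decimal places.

d' = z(H) − z(FA) = 0.248 − (-0.970) = 1.218

d' = 1.22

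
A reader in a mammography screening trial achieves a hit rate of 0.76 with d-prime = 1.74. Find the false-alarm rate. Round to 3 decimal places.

false-alarm rate = 0.151

z(hit rate) = z(0.76) = 0.7063
z(FA) = z(H) − d' = 0.7063 − 1.74 = -1.0337
false-alarm rate = Φ(-1.0337) = 0.1506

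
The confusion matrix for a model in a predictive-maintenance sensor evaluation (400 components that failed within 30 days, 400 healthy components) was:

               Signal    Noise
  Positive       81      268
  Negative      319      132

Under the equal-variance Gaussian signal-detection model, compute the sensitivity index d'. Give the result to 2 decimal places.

d' = -1.27

H = 81/400 = 0.2025
FA = 268/400 = 0.6700
z(0.2025) = -0.8327, z(0.6700) = 0.4399
d' = z(H) − z(FA) = -0.8327 − 0.4399 = -1.2726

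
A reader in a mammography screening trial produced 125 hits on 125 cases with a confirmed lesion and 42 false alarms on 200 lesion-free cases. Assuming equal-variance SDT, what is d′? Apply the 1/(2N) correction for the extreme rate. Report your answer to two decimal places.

d′ = 3.46

The hit rate is 125/125 = 1, so apply the 1/(2N) correction: H → 1 − 1/(2·125) = 0.99600.
z(H) = z(0.99600) = 2.652
z(FA) = z(0.21000) = -0.806
d' = 2.652 − (-0.806) = 3.458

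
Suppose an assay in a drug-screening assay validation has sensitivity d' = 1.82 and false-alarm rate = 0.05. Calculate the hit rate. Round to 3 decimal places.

hit rate = 0.570

z(false-alarm rate) = z(0.05) = -1.6449
z(H) = z(FA) + d' = -1.6449 + 1.82 = 0.1751
hit rate = Φ(0.1751) = 0.5695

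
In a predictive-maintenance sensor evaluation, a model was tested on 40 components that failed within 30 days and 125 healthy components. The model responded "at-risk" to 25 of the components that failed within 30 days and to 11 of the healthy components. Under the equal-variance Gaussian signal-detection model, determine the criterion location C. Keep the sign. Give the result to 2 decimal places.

C = 0.52

H = 25/40 = 0.6250
FA = 11/125 = 0.0880
Φ⁻¹(H) = Φ⁻¹(0.6250) = 0.319
Φ⁻¹(FA) = Φ⁻¹(0.0880) = -1.353
c = −½·[z(H) + z(FA)] = −0.5 × (0.319 + (-1.353)) = 0.517
c > 0: the model has a conservative response bias.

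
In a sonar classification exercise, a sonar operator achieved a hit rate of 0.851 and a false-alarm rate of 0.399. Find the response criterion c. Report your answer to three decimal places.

z(H) = z(0.851) = 1.0407
z(FA) = z(0.399) = -0.2559
c = −½·[z(H) + z(FA)] = −0.5 × (1.0407 + (-0.2559)) = -0.3924

c = -0.392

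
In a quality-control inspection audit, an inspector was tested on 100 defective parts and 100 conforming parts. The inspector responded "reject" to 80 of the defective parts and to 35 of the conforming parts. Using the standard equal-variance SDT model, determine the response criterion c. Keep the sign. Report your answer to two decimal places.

H = 80/100 = 0.8000
FA = 35/100 = 0.3500
z(H) = 0.8416
z(FA) = -0.3853
c = −½·[z(H) + z(FA)] = −0.5 × (0.8416 + (-0.3853)) = -0.22815

c = -0.23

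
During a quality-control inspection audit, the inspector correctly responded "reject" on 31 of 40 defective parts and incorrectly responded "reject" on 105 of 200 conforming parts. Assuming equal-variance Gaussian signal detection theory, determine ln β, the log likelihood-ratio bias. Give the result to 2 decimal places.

H = 31/40 = 0.7750
FA = 105/200 = 0.5250
Φ⁻¹(H) = Φ⁻¹(0.7750) = 0.755
Φ⁻¹(FA) = Φ⁻¹(0.5250) = 0.063
ln β = −½·[z(H)² − z(FA)²] = −0.5 × (0.570 − 0.004) = -0.283

ln β = -0.28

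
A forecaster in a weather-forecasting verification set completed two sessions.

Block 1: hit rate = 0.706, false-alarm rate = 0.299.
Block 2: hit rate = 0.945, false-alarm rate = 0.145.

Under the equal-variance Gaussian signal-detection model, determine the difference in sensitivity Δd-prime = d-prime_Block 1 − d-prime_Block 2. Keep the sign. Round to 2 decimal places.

Δd-prime = -1.59

Block 1: z(0.706) = 0.542, z(0.299) = -0.527, d' = 1.069
Block 2: z(0.945) = 1.598, z(0.145) = -1.058, d' = 2.656
Δd' = d'_Block 1 − d'_Block 2 = 1.069 − 2.656 = -1.587
Block 2 has the higher sensitivity.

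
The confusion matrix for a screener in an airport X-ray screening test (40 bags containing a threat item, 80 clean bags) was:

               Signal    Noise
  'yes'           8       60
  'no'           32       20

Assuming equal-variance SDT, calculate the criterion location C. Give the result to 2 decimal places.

H = 8/40 = 0.2000
FA = 60/80 = 0.7500
z(H) = z(0.2000) = -0.8416
z(FA) = z(0.7500) = 0.6745
c = −½·[z(H) + z(FA)] = −0.5 × (-0.8416 + 0.6745) = 0.08355

C = 0.08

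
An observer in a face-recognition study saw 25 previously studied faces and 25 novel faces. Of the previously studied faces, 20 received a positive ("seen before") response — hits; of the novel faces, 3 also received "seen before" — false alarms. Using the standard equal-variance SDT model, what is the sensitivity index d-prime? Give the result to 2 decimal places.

d-prime = 2.02

H = 20/25 = 0.8000
FA = 3/25 = 0.1200
Φ⁻¹(H) = Φ⁻¹(0.8000) = 0.842
Φ⁻¹(FA) = Φ⁻¹(0.1200) = -1.175
d' = z(H) − z(FA) = 0.842 − (-1.175) = 2.017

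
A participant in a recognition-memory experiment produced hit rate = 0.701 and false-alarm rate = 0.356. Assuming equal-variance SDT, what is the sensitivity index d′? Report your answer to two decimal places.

z(H) = 0.527
z(FA) = -0.369
d' = z(H) − z(FA) = 0.527 − (-0.369) = 0.896

d′ = 0.90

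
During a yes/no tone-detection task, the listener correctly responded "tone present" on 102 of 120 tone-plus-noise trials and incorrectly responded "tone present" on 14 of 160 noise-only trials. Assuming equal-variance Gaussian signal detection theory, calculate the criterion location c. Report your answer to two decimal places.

H = 102/120 = 0.8500
FA = 14/160 = 0.0875
z(H) = 1.0364
z(FA) = -1.3563
c = −½·[z(H) + z(FA)] = −0.5 × (1.0364 + (-1.3563)) = 0.15995
c > 0: the listener has a conservative response bias.

c = 0.16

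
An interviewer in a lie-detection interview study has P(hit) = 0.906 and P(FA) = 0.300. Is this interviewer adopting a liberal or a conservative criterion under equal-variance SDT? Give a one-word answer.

liberal

z(H) = 1.317, z(FA) = -0.524
c = −½·(z(H) + z(FA)) = -0.3965
c < 0 → liberal criterion (biased toward responding “yes”).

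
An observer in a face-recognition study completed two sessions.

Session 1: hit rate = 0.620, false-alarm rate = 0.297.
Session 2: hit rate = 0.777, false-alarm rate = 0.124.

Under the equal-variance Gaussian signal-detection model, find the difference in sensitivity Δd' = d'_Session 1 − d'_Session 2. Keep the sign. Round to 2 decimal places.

Δd' = -1.08

Session 1: z(0.620) = 0.305, z(0.297) = -0.533, d' = 0.838
Session 2: z(0.777) = 0.762, z(0.124) = -1.155, d' = 1.917
Δd' = d'_Session 1 − d'_Session 2 = 0.838 − 1.917 = -1.079
Session 2 has the higher sensitivity.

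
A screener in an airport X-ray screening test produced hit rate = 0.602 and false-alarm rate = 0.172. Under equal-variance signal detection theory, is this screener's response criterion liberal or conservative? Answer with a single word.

conservative

z(H) = 0.259, z(FA) = -0.946
c = −½·(z(H) + z(FA)) = 0.3435
c > 0 → conservative criterion (biased toward responding “no”).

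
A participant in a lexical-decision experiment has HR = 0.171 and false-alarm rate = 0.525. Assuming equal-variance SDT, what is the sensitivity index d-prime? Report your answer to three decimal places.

z(0.171) = -0.9502, z(0.525) = 0.0627
d' = z(H) − z(FA) = -0.9502 − 0.0627 = -1.0129

d-prime = -1.013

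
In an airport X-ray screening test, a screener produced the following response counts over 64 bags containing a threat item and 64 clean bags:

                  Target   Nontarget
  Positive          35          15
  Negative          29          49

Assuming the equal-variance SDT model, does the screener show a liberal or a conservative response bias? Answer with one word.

conservative

z(H) = 0.118, z(FA) = -0.725
c = −½·(z(H) + z(FA)) = 0.3035
c > 0 → conservative criterion (biased toward responding “no”).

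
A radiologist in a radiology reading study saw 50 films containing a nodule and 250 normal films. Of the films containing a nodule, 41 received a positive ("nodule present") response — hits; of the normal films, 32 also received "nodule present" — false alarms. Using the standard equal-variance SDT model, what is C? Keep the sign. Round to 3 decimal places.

C = 0.110

H = 41/50 = 0.8200
FA = 32/250 = 0.1280
Φ⁻¹(0.8200) = 0.9154, Φ⁻¹(0.1280) = -1.1359
c = −½·[z(H) + z(FA)] = −0.5 × (0.9154 + (-1.1359)) = 0.11025
c > 0: the radiologist has a conservative response bias.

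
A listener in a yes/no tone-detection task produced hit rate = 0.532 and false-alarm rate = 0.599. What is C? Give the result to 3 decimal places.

z(0.532) = 0.0803, z(0.599) = 0.2508
c = −½·[z(H) + z(FA)] = −0.5 × (0.0803 + 0.2508) = -0.16555

C = -0.166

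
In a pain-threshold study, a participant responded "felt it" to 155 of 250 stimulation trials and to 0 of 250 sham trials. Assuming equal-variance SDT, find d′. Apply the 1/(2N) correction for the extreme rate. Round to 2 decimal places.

The false-alarm rate is 0/250 = 0, so apply the 1/(2N) correction: FA → 1/(2·250) = 0.00200.
z(H) = z(0.62000) = 0.305
z(FA) = z(0.00200) = -2.878
d' = 0.305 − (-2.878) = 3.183

d′ = 3.18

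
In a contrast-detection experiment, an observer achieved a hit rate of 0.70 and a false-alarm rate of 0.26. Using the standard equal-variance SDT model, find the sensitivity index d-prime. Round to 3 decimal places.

d-prime = 1.168

z(H) = 0.5244
z(FA) = -0.6433
d' = z(H) − z(FA) = 0.5244 − (-0.6433) = 1.1677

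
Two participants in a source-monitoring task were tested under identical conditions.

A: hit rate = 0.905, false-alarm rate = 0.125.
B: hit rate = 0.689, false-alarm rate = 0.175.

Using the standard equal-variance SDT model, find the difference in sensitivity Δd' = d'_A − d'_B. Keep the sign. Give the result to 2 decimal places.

A: z(0.905) = 1.311, z(0.125) = -1.150, d' = 2.461
B: z(0.689) = 0.493, z(0.175) = -0.935, d' = 1.428
Δd' = d'_A − d'_B = 2.461 − 1.428 = 1.033
A has the higher sensitivity.

Δd' = 1.03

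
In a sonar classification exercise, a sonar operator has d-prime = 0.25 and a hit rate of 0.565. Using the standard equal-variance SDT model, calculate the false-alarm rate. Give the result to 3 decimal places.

z(hit rate) = z(0.565) = 0.1637
z(FA) = z(H) − d' = 0.1637 − 0.25 = -0.0863
false-alarm rate = Φ(-0.0863) = 0.4656

false-alarm rate = 0.466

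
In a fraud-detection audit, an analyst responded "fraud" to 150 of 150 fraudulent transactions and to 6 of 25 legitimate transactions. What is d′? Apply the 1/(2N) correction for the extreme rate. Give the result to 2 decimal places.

The hit rate is 150/150 = 1, so apply the 1/(2N) correction: H → 1 − 1/(2·150) = 0.99667.
z(H) = z(0.99667) = 2.713
z(FA) = z(0.24000) = -0.706
d' = 2.713 − (-0.706) = 3.419

d′ = 3.42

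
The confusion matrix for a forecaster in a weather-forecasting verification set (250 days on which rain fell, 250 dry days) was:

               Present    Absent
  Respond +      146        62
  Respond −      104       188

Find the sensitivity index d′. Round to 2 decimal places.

H = 146/250 = 0.5840
FA = 62/250 = 0.2480
z(0.5840) = 0.2121, z(0.2480) = -0.6808
d' = z(H) − z(FA) = 0.2121 − (-0.6808) = 0.8929

d′ = 0.89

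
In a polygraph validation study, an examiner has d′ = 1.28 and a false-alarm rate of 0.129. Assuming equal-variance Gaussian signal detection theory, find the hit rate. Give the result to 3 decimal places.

hit rate = 0.559

z(false-alarm rate) = z(0.129) = -1.1311
z(H) = z(FA) + d' = -1.1311 + 1.28 = 0.1489
hit rate = Φ(0.1489) = 0.5592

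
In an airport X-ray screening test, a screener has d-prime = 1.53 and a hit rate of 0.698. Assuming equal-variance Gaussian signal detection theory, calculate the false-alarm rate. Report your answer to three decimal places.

z(hit rate) = z(0.698) = 0.5187
z(FA) = z(H) − d' = 0.5187 − 1.53 = -1.0113
false-alarm rate = Φ(-1.0113) = 0.1559

false-alarm rate = 0.156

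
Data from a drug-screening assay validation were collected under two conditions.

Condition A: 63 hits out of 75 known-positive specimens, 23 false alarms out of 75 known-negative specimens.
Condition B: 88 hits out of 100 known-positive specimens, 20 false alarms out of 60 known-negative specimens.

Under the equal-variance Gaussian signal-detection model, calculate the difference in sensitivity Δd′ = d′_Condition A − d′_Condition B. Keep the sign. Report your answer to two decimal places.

Δd′ = -0.11

Condition A: z(0.8400) = 0.994, z(0.3067) = -0.505, d' = 1.499
Condition B: z(0.8800) = 1.175, z(0.3333) = -0.431, d' = 1.606
Δd' = d'_Condition A − d'_Condition B = 1.499 − 1.606 = -0.107
Condition B has the higher sensitivity.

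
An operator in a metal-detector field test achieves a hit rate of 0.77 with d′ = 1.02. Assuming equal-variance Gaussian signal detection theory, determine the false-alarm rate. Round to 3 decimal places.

z(hit rate) = z(0.77) = 0.7388
z(FA) = z(H) − d' = 0.7388 − 1.02 = -0.2812
false-alarm rate = Φ(-0.2812) = 0.3893

false-alarm rate = 0.389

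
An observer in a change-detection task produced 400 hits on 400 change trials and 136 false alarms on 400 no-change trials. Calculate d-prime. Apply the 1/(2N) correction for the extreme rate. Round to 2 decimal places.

d-prime = 3.44

The hit rate is 400/400 = 1, so apply the 1/(2N) correction: H → 1 − 1/(2·400) = 0.99875.
z(H) = z(0.99875) = 3.023
z(FA) = z(0.34000) = -0.412
d' = 3.023 − (-0.412) = 3.435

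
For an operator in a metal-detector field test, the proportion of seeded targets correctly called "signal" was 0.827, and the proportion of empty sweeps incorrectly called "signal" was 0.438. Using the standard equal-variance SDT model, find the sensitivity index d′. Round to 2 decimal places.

z(H) = z(0.827) = 0.942
z(FA) = z(0.438) = -0.156
d' = z(H) − z(FA) = 0.942 − (-0.156) = 1.098

d′ = 1.10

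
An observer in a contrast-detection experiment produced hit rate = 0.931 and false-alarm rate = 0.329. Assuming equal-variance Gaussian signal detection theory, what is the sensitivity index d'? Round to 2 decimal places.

d' = 1.93

z(0.931) = 1.4833, z(0.329) = -0.4427
d' = z(H) − z(FA) = 1.4833 − (-0.4427) = 1.9260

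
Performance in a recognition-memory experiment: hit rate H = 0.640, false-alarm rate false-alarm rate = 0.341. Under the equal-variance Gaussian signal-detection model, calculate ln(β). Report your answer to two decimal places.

z(0.640) = 0.358, z(0.341) = -0.410
ln β = −½·[z(H)² − z(FA)²] = −0.5 × (0.128 − 0.168) = 0.020

ln β = 0.02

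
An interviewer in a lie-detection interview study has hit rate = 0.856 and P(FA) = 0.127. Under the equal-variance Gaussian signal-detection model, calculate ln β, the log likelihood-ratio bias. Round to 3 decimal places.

ln β = 0.086

Φ⁻¹(H) = Φ⁻¹(0.856) = 1.0625
Φ⁻¹(FA) = Φ⁻¹(0.127) = -1.1407
ln β = −½·[z(H)² − z(FA)²] = −0.5 × (1.1289 − 1.3012) = 0.08615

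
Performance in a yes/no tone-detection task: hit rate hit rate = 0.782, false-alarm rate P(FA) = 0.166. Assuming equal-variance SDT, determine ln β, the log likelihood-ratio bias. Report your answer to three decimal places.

ln β = 0.167

z(H) = z(0.782) = 0.7790
z(FA) = z(0.166) = -0.9701
ln β = −½·[z(H)² − z(FA)²] = −0.5 × (0.6068 − 0.9411) = 0.16715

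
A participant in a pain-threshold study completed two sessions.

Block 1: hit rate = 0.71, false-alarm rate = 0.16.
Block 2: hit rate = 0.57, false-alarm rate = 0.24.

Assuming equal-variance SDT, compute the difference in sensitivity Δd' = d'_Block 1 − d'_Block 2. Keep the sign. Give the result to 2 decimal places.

Δd' = 0.67

Block 1: z(0.71) = 0.553, z(0.16) = -0.994, d' = 1.547
Block 2: z(0.57) = 0.176, z(0.24) = -0.706, d' = 0.882
Δd' = d'_Block 1 − d'_Block 2 = 1.547 − 0.882 = 0.665
Block 1 has the higher sensitivity.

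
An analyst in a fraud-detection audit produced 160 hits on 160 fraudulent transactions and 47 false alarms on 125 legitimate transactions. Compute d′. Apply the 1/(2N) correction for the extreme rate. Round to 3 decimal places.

d′ = 3.050

The hit rate is 160/160 = 1, so apply the 1/(2N) correction: H → 1 − 1/(2·160) = 0.99687.
z(H) = z(0.99687) = 2.7338
z(FA) = z(0.37600) = -0.3160
d' = 2.7338 − (-0.3160) = 3.0498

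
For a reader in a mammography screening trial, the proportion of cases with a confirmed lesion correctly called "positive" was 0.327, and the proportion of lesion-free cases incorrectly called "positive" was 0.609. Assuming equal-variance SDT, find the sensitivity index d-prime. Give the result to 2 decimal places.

z(H) = -0.4482
z(FA) = 0.2767
d' = z(H) − z(FA) = -0.4482 − 0.2767 = -0.7249

d-prime = -0.72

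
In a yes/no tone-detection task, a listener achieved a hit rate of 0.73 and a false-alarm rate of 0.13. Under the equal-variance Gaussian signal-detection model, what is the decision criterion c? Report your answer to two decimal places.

c = 0.26

z(H) = z(0.73) = 0.613
z(FA) = z(0.13) = -1.126
c = −½·[z(H) + z(FA)] = −0.5 × (0.613 + (-1.126)) = 0.2565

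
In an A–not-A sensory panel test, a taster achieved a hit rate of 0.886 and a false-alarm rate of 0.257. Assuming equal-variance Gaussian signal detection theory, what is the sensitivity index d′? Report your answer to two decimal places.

z(H) = z(0.886) = 1.2055
z(FA) = z(0.257) = -0.6526
d' = z(H) − z(FA) = 1.2055 − (-0.6526) = 1.8581

d′ = 1.86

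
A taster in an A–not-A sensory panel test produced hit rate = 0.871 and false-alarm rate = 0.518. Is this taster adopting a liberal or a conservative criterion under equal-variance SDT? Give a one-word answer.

z(H) = 1.131, z(FA) = 0.045
c = −½·(z(H) + z(FA)) = -0.588
c < 0 → liberal criterion (biased toward responding “yes”).

liberal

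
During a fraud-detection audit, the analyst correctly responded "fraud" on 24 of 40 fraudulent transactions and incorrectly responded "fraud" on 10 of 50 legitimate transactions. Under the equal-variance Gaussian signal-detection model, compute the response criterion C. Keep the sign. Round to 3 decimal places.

C = 0.294

H = 24/40 = 0.6000
FA = 10/50 = 0.2000
z(H) = z(0.6000) = 0.2533
z(FA) = z(0.2000) = -0.8416
c = −½·[z(H) + z(FA)] = −0.5 × (0.2533 + (-0.8416)) = 0.29415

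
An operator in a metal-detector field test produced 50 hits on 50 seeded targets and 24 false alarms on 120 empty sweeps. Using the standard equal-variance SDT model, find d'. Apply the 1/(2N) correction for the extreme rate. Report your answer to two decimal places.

The hit rate is 50/50 = 1, so apply the 1/(2N) correction: H → 1 − 1/(2·50) = 0.99000.
z(H) = z(0.99000) = 2.326
z(FA) = z(0.20000) = -0.842
d' = 2.326 − (-0.842) = 3.168

d' = 3.17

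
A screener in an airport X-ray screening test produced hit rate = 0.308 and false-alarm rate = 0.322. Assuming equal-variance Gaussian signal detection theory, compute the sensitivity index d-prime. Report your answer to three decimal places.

z(0.308) = -0.5015, z(0.322) = -0.4621
d' = z(H) − z(FA) = -0.5015 − (-0.4621) = -0.0394

d-prime = -0.039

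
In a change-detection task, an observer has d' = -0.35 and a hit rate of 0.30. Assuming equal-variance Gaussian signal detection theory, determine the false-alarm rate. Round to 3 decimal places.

false-alarm rate = 0.431

z(hit rate) = z(0.30) = -0.5244
z(FA) = z(H) − d' = -0.5244 − (-0.35) = -0.1744
false-alarm rate = Φ(-0.1744) = 0.4308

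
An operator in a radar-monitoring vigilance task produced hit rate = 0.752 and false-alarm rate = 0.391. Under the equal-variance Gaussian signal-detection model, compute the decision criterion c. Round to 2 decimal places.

c = -0.20

z(H) = z(0.752) = 0.681
z(FA) = z(0.391) = -0.277
c = −½·[z(H) + z(FA)] = −0.5 × (0.681 + (-0.277)) = -0.202
c < 0: the operator has a liberal response bias.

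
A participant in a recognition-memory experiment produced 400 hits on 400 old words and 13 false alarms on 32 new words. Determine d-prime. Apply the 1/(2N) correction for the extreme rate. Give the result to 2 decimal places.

d-prime = 3.26

The hit rate is 400/400 = 1, so apply the 1/(2N) correction: H → 1 − 1/(2·400) = 0.99875.
z(H) = z(0.99875) = 3.023
z(FA) = z(0.40625) = -0.237
d' = 3.023 − (-0.237) = 3.260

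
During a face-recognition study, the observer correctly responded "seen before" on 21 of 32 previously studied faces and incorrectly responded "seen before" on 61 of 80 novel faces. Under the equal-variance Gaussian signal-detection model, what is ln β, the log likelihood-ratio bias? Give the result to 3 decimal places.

H = 21/32 = 0.6562
FA = 61/80 = 0.7625
z(H) = 0.4021
z(FA) = 0.7144
ln β = −½·[z(H)² − z(FA)²] = −0.5 × (0.1617 − 0.5104) = 0.17435

ln β = 0.174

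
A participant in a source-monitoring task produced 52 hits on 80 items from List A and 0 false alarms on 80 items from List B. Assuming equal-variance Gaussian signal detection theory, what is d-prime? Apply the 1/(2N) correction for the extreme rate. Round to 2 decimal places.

The false-alarm rate is 0/80 = 0, so apply the 1/(2N) correction: FA → 1/(2·80) = 0.00625.
z(H) = z(0.65000) = 0.385
z(FA) = z(0.00625) = -2.498
d' = 0.385 − (-2.498) = 2.883

d-prime = 2.88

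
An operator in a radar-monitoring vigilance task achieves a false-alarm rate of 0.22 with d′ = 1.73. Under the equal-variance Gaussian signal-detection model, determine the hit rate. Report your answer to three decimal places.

hit rate = 0.831

z(false-alarm rate) = z(0.22) = -0.7722
z(H) = z(FA) + d' = -0.7722 + 1.73 = 0.9578
hit rate = Φ(0.9578) = 0.8309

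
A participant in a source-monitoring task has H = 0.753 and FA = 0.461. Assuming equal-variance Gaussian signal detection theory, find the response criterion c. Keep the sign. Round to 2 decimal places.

Φ⁻¹(H) = Φ⁻¹(0.753) = 0.684
Φ⁻¹(FA) = Φ⁻¹(0.461) = -0.098
c = −½·[z(H) + z(FA)] = −0.5 × (0.684 + (-0.098)) = -0.293
c < 0: the participant has a liberal response bias.

c = -0.29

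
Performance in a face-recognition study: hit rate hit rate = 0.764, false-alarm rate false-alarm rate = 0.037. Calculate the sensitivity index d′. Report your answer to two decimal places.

d′ = 2.51

z(H) = 0.7192
z(FA) = -1.7866
d' = z(H) − z(FA) = 0.7192 − (-1.7866) = 2.5058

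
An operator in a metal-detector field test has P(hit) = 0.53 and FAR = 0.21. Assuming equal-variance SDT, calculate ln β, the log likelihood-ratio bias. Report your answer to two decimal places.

z(0.53) = 0.075, z(0.21) = -0.806
ln β = −½·[z(H)² − z(FA)²] = −0.5 × (0.006 − 0.650) = 0.322

ln β = 0.32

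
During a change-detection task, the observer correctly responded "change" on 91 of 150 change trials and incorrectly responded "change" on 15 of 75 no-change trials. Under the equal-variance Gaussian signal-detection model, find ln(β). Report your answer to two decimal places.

ln β = 0.32

H = 91/150 = 0.6067
FA = 15/75 = 0.2000
Φ⁻¹(H) = 0.271
Φ⁻¹(FA) = -0.842
ln β = −½·[z(H)² − z(FA)²] = −0.5 × (0.073 − 0.709) = 0.318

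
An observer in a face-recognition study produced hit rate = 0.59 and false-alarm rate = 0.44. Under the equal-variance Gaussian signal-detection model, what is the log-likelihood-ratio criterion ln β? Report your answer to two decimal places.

ln β = -0.01

Φ⁻¹(0.59) = 0.228, Φ⁻¹(0.44) = -0.151
ln β = −½·[z(H)² − z(FA)²] = −0.5 × (0.052 − 0.023) = -0.0145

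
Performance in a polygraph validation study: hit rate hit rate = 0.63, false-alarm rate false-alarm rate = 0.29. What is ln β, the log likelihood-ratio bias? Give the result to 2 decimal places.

z(H) = z(0.63) = 0.332
z(FA) = z(0.29) = -0.553
ln β = −½·[z(H)² − z(FA)²] = −0.5 × (0.110 − 0.306) = 0.098

ln β = 0.10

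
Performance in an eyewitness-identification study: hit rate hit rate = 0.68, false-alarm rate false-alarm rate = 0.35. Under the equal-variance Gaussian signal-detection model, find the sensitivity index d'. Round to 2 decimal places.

d' = 0.85

Φ⁻¹(0.68) = 0.468, Φ⁻¹(0.35) = -0.385
d' = z(H) − z(FA) = 0.468 − (-0.385) = 0.853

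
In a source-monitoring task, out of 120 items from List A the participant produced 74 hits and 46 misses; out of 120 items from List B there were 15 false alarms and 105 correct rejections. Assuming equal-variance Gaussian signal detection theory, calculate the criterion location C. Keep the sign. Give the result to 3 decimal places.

C = 0.427

H = 74/120 = 0.6167
FA = 15/120 = 0.1250
z(H) = 0.2968
z(FA) = -1.1503
c = −½·[z(H) + z(FA)] = −0.5 × (0.2968 + (-1.1503)) = 0.42675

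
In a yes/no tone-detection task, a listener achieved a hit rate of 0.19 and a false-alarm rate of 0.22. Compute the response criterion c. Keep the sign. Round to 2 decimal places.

c = 0.83

z(0.19) = -0.878, z(0.22) = -0.772
c = −½·[z(H) + z(FA)] = −0.5 × (-0.878 + (-0.772)) = 0.825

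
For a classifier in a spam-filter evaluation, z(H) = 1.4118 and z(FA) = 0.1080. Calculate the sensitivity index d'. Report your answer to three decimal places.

d' = 1.304

d' = z(H) − z(FA) = 1.4118 − 0.1080 = 1.3038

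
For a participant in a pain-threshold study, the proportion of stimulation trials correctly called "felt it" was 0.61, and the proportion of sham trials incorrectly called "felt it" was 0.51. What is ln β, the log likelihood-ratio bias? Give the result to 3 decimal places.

ln β = -0.039

z(0.61) = 0.2793, z(0.51) = 0.0251
ln β = −½·[z(H)² − z(FA)²] = −0.5 × (0.0780 − 0.0006) = -0.0387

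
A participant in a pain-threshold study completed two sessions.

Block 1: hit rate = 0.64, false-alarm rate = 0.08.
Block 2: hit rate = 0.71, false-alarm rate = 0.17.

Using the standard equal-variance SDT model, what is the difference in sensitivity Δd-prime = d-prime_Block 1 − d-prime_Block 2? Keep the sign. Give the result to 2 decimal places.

Δd-prime = 0.26

Block 1: z(0.64) = 0.358, z(0.08) = -1.405, d' = 1.763
Block 2: z(0.71) = 0.553, z(0.17) = -0.954, d' = 1.507
Δd' = d'_Block 1 − d'_Block 2 = 1.763 − 1.507 = 0.256
Block 1 has the higher sensitivity.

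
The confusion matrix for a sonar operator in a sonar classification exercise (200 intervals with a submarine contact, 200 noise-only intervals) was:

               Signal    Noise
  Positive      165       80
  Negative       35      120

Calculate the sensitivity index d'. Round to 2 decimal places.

H = 165/200 = 0.8250
FA = 80/200 = 0.4000
z(H) = 0.9346
z(FA) = -0.2533
d' = z(H) − z(FA) = 0.9346 − (-0.2533) = 1.1879

d' = 1.19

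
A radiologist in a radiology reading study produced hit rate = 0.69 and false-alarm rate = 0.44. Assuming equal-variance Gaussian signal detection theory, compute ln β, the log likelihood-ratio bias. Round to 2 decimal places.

z(H) = z(0.69) = 0.496
z(FA) = z(0.44) = -0.151
ln β = −½·[z(H)² − z(FA)²] = −0.5 × (0.246 − 0.023) = -0.1115

ln β = -0.11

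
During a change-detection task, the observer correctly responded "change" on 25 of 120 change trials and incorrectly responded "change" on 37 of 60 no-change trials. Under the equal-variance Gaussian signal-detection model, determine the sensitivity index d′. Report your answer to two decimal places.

d′ = -1.11

H = 25/120 = 0.2083
FA = 37/60 = 0.6167
z(H) = z(0.2083) = -0.812
z(FA) = z(0.6167) = 0.297
d' = z(H) − z(FA) = -0.812 − 0.297 = -1.109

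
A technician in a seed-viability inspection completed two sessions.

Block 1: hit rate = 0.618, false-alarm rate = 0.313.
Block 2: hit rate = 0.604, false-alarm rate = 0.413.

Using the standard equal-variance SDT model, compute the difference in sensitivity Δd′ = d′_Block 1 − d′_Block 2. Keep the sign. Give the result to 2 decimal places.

Δd′ = 0.30

Block 1: z(0.618) = 0.300, z(0.313) = -0.487, d' = 0.787
Block 2: z(0.604) = 0.264, z(0.413) = -0.220, d' = 0.484
Δd' = d'_Block 1 − d'_Block 2 = 0.787 − 0.484 = 0.303
Block 1 has the higher sensitivity.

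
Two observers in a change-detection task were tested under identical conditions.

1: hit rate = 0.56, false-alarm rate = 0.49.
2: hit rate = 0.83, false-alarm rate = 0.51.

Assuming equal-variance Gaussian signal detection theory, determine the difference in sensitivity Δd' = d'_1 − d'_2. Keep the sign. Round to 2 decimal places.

Δd' = -0.75

1: z(0.56) = 0.151, z(0.49) = -0.025, d' = 0.176
2: z(0.83) = 0.954, z(0.51) = 0.025, d' = 0.929
Δd' = d'_1 − d'_2 = 0.176 − 0.929 = -0.753
2 has the higher sensitivity.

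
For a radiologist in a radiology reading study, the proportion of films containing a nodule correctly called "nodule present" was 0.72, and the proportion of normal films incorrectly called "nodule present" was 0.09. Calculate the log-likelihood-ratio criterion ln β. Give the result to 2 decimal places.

z(0.72) = 0.583, z(0.09) = -1.341
ln β = −½·[z(H)² − z(FA)²] = −0.5 × (0.340 − 1.798) = 0.729

ln β = 0.73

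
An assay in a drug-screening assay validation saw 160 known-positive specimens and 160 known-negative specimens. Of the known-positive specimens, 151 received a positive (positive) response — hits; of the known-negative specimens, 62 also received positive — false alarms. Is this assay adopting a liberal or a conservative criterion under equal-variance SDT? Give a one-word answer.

z(H) = 1.587, z(FA) = -0.286
c = −½·(z(H) + z(FA)) = -0.6505
c < 0 → liberal criterion (biased toward responding “yes”).

liberal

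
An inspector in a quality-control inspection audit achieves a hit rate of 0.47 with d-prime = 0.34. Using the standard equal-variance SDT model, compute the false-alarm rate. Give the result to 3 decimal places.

z(hit rate) = z(0.47) = -0.0753
z(FA) = z(H) − d' = -0.0753 − 0.34 = -0.4153
false-alarm rate = Φ(-0.4153) = 0.3390

false-alarm rate = 0.339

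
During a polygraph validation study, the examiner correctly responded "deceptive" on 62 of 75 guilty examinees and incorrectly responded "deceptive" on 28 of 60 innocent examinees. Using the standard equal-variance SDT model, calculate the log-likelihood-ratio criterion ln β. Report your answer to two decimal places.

H = 62/75 = 0.8267
FA = 28/60 = 0.4667
z(H) = 0.941
z(FA) = -0.084
ln β = −½·[z(H)² − z(FA)²] = −0.5 × (0.885 − 0.007) = -0.439

ln β = -0.44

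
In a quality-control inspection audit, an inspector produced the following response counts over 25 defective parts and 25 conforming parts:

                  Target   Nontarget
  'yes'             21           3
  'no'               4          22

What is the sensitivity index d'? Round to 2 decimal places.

d' = 2.17

H = 21/25 = 0.8400
FA = 3/25 = 0.1200
Φ⁻¹(H) = 0.9945
Φ⁻¹(FA) = -1.1750
d' = z(H) − z(FA) = 0.9945 − (-1.1750) = 2.1695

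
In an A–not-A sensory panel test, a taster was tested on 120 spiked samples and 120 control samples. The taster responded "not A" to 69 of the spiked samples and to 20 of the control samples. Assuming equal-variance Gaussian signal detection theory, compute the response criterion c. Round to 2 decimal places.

c = 0.39

H = 69/120 = 0.5750
FA = 20/120 = 0.1667
z(0.5750) = 0.189, z(0.1667) = -0.967
c = −½·[z(H) + z(FA)] = −0.5 × (0.189 + (-0.967)) = 0.389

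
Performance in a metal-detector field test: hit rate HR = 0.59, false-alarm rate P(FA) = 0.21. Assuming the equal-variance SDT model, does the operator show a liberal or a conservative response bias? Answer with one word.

conservative

z(H) = 0.228, z(FA) = -0.806
c = −½·(z(H) + z(FA)) = 0.289
c > 0 → conservative criterion (biased toward responding “no”).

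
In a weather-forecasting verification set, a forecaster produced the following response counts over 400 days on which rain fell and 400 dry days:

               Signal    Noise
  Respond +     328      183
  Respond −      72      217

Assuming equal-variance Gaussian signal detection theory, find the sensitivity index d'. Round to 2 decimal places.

d' = 1.02

H = 328/400 = 0.8200
FA = 183/400 = 0.4575
z(0.8200) = 0.915, z(0.4575) = -0.107
d' = z(H) − z(FA) = 0.915 − (-0.107) = 1.022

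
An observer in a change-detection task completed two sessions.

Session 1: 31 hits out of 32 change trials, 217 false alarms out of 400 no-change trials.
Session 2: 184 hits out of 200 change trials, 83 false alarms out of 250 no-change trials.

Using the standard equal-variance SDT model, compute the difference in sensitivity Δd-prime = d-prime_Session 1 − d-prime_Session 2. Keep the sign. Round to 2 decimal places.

Δd-prime = -0.08

Session 1: z(0.9688) = 1.863, z(0.5425) = 0.107, d' = 1.756
Session 2: z(0.9200) = 1.405, z(0.3320) = -0.434, d' = 1.839
Δd' = d'_Session 1 − d'_Session 2 = 1.756 − 1.839 = -0.083
Session 2 has the higher sensitivity.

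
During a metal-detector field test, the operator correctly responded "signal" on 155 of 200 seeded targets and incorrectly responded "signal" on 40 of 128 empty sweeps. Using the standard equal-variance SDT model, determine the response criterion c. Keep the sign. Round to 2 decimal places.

c = -0.13

H = 155/200 = 0.7750
FA = 40/128 = 0.3125
Φ⁻¹(H) = 0.755
Φ⁻¹(FA) = -0.489
c = −½·[z(H) + z(FA)] = −0.5 × (0.755 + (-0.489)) = -0.133
c < 0: the operator has a liberal response bias.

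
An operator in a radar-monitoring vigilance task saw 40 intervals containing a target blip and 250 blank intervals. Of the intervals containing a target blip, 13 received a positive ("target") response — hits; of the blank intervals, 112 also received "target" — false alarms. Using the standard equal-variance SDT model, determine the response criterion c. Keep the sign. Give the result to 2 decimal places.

H = 13/40 = 0.3250
FA = 112/250 = 0.4480
z(H) = z(0.3250) = -0.454
z(FA) = z(0.4480) = -0.131
c = −½·[z(H) + z(FA)] = −0.5 × (-0.454 + (-0.131)) = 0.2925

c = 0.29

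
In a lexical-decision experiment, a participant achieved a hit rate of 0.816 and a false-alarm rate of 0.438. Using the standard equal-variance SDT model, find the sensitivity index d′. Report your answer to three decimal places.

z(0.816) = 0.9002, z(0.438) = -0.1560
d' = z(H) − z(FA) = 0.9002 − (-0.1560) = 1.0562

d′ = 1.056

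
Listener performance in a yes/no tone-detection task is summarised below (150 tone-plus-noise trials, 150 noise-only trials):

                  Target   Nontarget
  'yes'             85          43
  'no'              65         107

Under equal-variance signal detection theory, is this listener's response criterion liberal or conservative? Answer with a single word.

conservative

z(H) = 0.168, z(FA) = -0.563
c = −½·(z(H) + z(FA)) = 0.1975
c > 0 → conservative criterion (biased toward responding “no”).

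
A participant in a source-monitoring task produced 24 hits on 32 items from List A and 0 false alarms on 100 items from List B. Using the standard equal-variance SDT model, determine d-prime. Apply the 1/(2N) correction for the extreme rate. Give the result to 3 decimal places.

d-prime = 3.250

The false-alarm rate is 0/100 = 0, so apply the 1/(2N) correction: FA → 1/(2·100) = 0.00500.
z(H) = z(0.75000) = 0.6745
z(FA) = z(0.00500) = -2.5758
d' = 0.6745 − (-2.5758) = 3.2503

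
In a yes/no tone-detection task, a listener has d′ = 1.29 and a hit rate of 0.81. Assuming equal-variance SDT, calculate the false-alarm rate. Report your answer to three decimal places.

z(hit rate) = z(0.81) = 0.8779
z(FA) = z(H) − d' = 0.8779 − 1.29 = -0.4121
false-alarm rate = Φ(-0.4121) = 0.3401

false-alarm rate = 0.340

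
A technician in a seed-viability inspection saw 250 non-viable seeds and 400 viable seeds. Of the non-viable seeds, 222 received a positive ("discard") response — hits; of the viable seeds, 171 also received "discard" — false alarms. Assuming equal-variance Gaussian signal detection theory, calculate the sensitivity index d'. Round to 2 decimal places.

d' = 1.40

H = 222/250 = 0.8880
FA = 171/400 = 0.4275
z(H) = z(0.8880) = 1.2160
z(FA) = z(0.4275) = -0.1827
d' = z(H) − z(FA) = 1.2160 − (-0.1827) = 1.3987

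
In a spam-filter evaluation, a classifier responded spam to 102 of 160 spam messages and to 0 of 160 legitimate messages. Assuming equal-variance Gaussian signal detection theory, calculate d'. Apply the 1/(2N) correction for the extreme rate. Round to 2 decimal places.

The false-alarm rate is 0/160 = 0, so apply the 1/(2N) correction: FA → 1/(2·160) = 0.00313.
z(H) = z(0.63750) = 0.352
z(FA) = z(0.00313) = -2.734
d' = 0.352 − (-2.734) = 3.086

d' = 3.09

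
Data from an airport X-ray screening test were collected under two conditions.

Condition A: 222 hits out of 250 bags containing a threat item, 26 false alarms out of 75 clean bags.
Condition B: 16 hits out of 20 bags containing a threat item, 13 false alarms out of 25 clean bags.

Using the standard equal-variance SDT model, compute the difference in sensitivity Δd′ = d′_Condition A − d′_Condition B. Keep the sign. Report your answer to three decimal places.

Δd′ = 0.819

Condition A: z(0.8880) = 1.2160, z(0.3467) = -0.3942, d' = 1.6102
Condition B: z(0.8000) = 0.8416, z(0.5200) = 0.0502, d' = 0.7914
Δd' = d'_Condition A − d'_Condition B = 1.6102 − 0.7914 = 0.8188
Condition A has the higher sensitivity.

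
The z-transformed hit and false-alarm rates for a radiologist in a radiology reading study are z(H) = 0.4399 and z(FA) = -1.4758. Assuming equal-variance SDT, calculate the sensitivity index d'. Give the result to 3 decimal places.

d' = 1.916

d' = z(H) − z(FA) = 0.4399 − (-1.4758) = 1.9157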